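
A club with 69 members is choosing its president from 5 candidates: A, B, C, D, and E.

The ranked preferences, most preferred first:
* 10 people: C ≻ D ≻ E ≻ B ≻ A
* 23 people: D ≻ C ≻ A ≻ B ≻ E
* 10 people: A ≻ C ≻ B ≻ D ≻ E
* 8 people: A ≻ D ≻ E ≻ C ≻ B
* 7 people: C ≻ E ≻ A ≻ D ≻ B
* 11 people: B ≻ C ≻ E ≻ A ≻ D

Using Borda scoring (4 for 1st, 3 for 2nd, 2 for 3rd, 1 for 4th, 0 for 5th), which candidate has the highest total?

C

A: 10×0 + 23×2 + 10×4 + 8×4 + 7×2 + 11×1 = 143
B: 10×1 + 23×1 + 10×2 + 8×0 + 7×0 + 11×4 = 97
C: 10×4 + 23×3 + 10×3 + 8×1 + 7×4 + 11×3 = 208
D: 10×3 + 23×4 + 10×1 + 8×3 + 7×1 + 11×0 = 163
E: 10×2 + 23×0 + 10×0 + 8×2 + 7×3 + 11×2 = 79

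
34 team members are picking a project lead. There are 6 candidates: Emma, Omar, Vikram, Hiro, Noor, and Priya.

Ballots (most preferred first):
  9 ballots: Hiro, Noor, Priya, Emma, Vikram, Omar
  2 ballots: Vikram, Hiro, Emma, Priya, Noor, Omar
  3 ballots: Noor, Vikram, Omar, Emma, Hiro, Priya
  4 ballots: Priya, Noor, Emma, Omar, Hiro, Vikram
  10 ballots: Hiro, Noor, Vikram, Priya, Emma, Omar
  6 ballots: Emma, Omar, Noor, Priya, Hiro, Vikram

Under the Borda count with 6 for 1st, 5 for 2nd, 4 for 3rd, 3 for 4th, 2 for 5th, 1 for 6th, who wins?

Noor

Emma: 9×3 + 2×4 + 3×3 + 4×4 + 10×2 + 6×6 = 116
Omar: 9×1 + 2×1 + 3×4 + 4×3 + 10×1 + 6×5 = 75
Vikram: 9×2 + 2×6 + 3×5 + 4×1 + 10×4 + 6×1 = 95
Hiro: 9×6 + 2×5 + 3×2 + 4×2 + 10×6 + 6×2 = 150
Noor: 9×5 + 2×2 + 3×6 + 4×5 + 10×5 + 6×4 = 161
Priya: 9×4 + 2×3 + 3×1 + 4×6 + 10×3 + 6×3 = 117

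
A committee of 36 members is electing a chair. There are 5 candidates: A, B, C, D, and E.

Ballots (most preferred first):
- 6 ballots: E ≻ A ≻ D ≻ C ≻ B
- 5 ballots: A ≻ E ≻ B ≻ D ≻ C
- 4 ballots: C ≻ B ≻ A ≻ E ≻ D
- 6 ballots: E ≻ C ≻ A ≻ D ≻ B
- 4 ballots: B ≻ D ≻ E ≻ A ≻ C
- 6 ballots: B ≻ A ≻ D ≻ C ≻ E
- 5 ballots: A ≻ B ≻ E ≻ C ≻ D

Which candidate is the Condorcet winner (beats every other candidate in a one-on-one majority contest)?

A vs B: 22–14
A vs C: 26–10
A vs D: 32–4
A vs E: 20–16
A beats every other candidate.

A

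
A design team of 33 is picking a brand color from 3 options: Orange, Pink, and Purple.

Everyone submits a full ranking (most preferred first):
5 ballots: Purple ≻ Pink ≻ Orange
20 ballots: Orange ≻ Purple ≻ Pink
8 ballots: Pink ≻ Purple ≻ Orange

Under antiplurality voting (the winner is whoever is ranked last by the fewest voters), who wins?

Purple

Last-place votes: Orange 13, Pink 20, Purple 0.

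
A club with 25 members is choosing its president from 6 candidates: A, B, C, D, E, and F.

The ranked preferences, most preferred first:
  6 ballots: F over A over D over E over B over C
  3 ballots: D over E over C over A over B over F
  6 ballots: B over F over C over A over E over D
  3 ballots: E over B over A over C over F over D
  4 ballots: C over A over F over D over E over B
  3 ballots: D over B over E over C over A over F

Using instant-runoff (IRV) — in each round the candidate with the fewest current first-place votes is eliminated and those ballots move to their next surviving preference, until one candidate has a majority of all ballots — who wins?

Round 1: A 0, B 6, C 4, D 6, E 3, F 6. A eliminated.
Round 2: B 6, C 4, D 6, E 3, F 6. E eliminated.
Round 3: B 9, C 4, D 6, F 6. C eliminated.
Round 4: B 9, D 6, F 10. D eliminated.
Round 5: B 15, F 10. B has a majority (≥13).

B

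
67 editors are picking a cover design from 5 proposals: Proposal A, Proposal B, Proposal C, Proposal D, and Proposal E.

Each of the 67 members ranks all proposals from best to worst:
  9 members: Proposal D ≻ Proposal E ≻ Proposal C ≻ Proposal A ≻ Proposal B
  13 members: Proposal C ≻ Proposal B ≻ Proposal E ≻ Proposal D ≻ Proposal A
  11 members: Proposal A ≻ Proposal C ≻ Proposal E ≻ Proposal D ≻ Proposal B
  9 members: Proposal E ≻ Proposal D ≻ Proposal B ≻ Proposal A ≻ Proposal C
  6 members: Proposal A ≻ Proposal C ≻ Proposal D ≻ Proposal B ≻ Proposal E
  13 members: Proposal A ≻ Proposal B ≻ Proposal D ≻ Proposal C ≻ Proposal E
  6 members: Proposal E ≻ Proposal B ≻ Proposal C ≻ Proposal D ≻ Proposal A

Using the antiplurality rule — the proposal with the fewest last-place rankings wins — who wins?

Last-place votes: Proposal A 19, Proposal B 20, Proposal C 9, Proposal D 0, Proposal E 19.

Proposal D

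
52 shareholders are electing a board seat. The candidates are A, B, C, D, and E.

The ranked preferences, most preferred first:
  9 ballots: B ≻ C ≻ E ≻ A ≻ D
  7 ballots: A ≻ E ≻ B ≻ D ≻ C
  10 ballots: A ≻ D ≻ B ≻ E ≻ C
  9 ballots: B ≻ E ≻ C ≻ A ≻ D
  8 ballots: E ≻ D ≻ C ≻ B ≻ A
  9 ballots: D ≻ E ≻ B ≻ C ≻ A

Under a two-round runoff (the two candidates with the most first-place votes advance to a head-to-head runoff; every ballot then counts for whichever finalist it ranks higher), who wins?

B

Round 1 first-place votes: A 17, B 18, C 0, D 9, E 8. B and A advance.
Runoff: B is ranked above A on 35 ballots, A above B on 17.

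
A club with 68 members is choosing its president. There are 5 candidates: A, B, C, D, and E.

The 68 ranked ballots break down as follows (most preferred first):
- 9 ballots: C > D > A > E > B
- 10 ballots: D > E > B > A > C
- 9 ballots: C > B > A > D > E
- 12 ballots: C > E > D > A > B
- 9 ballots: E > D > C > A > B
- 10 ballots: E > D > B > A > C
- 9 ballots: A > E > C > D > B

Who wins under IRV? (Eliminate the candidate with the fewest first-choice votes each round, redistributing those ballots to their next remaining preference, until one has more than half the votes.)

Round 1: A 9, B 0, C 30, D 10, E 19. B eliminated.
Round 2: A 9, C 30, D 10, E 19. A eliminated.
Round 3: C 30, D 10, E 28. D eliminated.
Round 4: C 30, E 38. E has a majority (≥35).

E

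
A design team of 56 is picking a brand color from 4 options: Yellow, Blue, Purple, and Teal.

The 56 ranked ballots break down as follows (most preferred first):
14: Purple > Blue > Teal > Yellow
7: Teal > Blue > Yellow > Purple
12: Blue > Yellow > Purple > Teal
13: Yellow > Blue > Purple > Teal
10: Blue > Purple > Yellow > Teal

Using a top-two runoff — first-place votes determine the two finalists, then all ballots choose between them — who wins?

Round 1 first-place votes: Yellow 13, Blue 22, Purple 14, Teal 7. Blue and Purple advance.
Runoff: Blue is ranked above Purple on 42 ballots, Purple above Blue on 14.

Blue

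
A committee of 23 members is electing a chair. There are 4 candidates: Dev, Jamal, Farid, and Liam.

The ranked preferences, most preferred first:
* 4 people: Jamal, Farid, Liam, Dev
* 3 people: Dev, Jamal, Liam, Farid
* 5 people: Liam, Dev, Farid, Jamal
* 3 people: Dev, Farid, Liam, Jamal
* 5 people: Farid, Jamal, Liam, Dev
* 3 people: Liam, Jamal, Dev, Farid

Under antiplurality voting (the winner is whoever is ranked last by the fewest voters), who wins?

Last-place votes: Dev 9, Jamal 8, Farid 6, Liam 0.

Liam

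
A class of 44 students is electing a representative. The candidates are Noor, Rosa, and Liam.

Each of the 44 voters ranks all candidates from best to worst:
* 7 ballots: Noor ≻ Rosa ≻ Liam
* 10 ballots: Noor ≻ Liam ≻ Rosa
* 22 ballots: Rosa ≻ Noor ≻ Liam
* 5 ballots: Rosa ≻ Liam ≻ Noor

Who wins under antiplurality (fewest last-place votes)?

Noor

Last-place votes: Noor 5, Rosa 10, Liam 29.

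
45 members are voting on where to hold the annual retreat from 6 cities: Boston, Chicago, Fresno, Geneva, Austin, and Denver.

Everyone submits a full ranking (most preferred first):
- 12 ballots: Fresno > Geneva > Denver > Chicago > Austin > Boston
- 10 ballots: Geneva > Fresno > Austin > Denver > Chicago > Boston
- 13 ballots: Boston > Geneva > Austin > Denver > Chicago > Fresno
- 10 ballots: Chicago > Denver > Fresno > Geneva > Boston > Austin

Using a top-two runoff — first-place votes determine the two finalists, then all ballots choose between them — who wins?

Round 1 first-place votes: Boston 13, Chicago 10, Fresno 12, Geneva 10, Austin 0, Denver 0. Boston and Fresno advance.
Runoff: Boston is ranked above Fresno on 13 ballots, Fresno above Boston on 32.

Fresno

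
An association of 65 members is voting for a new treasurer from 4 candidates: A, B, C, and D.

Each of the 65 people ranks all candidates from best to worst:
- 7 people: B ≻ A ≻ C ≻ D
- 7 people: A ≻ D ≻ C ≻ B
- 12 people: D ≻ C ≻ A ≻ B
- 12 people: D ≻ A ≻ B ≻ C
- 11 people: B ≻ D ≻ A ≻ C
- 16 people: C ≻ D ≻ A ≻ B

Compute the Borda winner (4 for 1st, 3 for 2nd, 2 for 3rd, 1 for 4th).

D

A: 7×3 + 7×4 + 12×2 + 12×3 + 11×2 + 16×2 = 163
B: 7×4 + 7×1 + 12×1 + 12×2 + 11×4 + 16×1 = 131
C: 7×2 + 7×2 + 12×3 + 12×1 + 11×1 + 16×4 = 151
D: 7×1 + 7×3 + 12×4 + 12×4 + 11×3 + 16×3 = 205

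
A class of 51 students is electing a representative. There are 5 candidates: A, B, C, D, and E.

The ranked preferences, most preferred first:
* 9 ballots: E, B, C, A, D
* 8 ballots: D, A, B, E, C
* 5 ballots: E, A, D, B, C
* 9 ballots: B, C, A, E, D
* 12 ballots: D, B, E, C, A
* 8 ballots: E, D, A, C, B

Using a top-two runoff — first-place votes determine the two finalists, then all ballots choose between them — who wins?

Round 1 first-place votes: A 0, B 9, C 0, D 20, E 22. E and D advance.
Runoff: E is ranked above D on 31 ballots, D above E on 20.

E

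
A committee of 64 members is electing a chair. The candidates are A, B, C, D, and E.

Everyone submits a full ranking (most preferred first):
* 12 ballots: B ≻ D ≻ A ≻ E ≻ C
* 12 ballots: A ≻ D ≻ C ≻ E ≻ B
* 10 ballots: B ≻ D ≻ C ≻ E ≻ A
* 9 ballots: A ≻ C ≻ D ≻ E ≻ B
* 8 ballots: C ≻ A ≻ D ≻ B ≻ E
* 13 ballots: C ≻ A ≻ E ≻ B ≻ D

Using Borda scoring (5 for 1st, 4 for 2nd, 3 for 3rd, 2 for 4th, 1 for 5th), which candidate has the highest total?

A: 12×3 + 12×5 + 10×1 + 9×5 + 8×4 + 13×4 = 235
B: 12×5 + 12×1 + 10×5 + 9×1 + 8×2 + 13×2 = 173
C: 12×1 + 12×3 + 10×3 + 9×4 + 8×5 + 13×5 = 219
D: 12×4 + 12×4 + 10×4 + 9×3 + 8×3 + 13×1 = 200
E: 12×2 + 12×2 + 10×2 + 9×2 + 8×1 + 13×3 = 133

A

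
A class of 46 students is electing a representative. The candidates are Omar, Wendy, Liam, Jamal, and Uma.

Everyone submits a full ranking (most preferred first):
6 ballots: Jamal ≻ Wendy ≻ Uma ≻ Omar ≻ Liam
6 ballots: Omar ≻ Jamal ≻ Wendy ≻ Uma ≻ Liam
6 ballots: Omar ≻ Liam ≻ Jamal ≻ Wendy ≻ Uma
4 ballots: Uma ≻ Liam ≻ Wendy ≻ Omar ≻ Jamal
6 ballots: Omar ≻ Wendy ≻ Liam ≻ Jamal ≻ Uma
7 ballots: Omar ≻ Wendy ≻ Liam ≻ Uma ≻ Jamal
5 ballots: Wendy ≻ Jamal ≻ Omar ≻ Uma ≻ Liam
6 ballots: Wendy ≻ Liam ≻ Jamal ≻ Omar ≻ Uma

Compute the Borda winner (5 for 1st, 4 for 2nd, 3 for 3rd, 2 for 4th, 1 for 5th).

Wendy

Omar: 6×2 + 6×5 + 6×5 + 4×2 + 6×5 + 7×5 + 5×3 + 6×2 = 172
Wendy: 6×4 + 6×3 + 6×2 + 4×3 + 6×4 + 7×4 + 5×5 + 6×5 = 173
Liam: 6×1 + 6×1 + 6×4 + 4×4 + 6×3 + 7×3 + 5×1 + 6×4 = 120
Jamal: 6×5 + 6×4 + 6×3 + 4×1 + 6×2 + 7×1 + 5×4 + 6×3 = 133
Uma: 6×3 + 6×2 + 6×1 + 4×5 + 6×1 + 7×2 + 5×2 + 6×1 = 92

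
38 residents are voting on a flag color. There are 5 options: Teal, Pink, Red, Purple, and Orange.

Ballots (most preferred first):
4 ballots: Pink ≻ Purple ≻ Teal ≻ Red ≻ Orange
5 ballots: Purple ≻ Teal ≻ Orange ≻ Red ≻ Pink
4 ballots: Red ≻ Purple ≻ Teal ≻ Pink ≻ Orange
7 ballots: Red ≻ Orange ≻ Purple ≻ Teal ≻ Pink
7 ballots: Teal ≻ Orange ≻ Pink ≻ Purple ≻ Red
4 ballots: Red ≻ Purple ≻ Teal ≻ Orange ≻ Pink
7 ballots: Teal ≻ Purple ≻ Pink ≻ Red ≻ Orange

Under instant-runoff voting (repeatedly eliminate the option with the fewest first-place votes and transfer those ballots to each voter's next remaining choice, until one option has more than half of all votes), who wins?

Round 1: Teal 14, Pink 4, Red 15, Purple 5, Orange 0. Orange eliminated.
Round 2: Teal 14, Pink 4, Red 15, Purple 5. Pink eliminated.
Round 3: Teal 14, Red 15, Purple 9. Purple eliminated.
Round 4: Teal 23, Red 15. Teal has a majority (≥20).

Teal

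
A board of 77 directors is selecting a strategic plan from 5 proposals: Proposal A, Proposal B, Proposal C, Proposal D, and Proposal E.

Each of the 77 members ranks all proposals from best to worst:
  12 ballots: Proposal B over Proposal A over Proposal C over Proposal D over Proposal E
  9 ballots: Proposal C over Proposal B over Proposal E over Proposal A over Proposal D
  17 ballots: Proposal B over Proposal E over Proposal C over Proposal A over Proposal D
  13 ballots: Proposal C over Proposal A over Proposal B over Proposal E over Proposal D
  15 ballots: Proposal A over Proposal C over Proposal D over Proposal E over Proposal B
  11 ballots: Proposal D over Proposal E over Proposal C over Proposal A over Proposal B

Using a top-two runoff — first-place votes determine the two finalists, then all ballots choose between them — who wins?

Proposal C

Round 1 first-place votes: Proposal A 15, Proposal B 29, Proposal C 22, Proposal D 11, Proposal E 0. Proposal B and Proposal C advance.
Runoff: Proposal B is ranked above Proposal C on 29 ballots, Proposal C above Proposal B on 48.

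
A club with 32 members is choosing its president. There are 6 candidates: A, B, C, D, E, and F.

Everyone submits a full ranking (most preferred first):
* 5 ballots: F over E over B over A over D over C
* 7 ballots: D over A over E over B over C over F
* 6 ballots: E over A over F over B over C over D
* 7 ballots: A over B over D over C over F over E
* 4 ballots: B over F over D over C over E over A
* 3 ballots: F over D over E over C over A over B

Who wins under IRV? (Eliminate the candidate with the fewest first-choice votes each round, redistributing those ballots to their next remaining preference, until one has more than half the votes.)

A

Round 1: A 7, B 4, C 0, D 7, E 6, F 8. C eliminated.
Round 2: A 7, B 4, D 7, E 6, F 8. B eliminated.
Round 3: A 7, D 7, E 6, F 12. E eliminated.
Round 4: A 13, D 7, F 12. D eliminated.
Round 5: A 20, F 12. A has a majority (≥17).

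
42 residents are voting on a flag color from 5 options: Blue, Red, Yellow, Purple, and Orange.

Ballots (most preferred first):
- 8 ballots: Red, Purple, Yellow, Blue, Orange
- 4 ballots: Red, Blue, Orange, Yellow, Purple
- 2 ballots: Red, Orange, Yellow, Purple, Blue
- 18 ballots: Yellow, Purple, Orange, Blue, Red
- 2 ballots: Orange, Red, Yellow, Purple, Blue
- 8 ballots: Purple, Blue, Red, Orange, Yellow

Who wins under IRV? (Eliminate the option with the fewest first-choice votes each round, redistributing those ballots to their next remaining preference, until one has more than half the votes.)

Red

Round 1: Blue 0, Red 14, Yellow 18, Purple 8, Orange 2. Blue eliminated.
Round 2: Red 14, Yellow 18, Purple 8, Orange 2. Orange eliminated.
Round 3: Red 16, Yellow 18, Purple 8. Purple eliminated.
Round 4: Red 24, Yellow 18. Red has a majority (≥22).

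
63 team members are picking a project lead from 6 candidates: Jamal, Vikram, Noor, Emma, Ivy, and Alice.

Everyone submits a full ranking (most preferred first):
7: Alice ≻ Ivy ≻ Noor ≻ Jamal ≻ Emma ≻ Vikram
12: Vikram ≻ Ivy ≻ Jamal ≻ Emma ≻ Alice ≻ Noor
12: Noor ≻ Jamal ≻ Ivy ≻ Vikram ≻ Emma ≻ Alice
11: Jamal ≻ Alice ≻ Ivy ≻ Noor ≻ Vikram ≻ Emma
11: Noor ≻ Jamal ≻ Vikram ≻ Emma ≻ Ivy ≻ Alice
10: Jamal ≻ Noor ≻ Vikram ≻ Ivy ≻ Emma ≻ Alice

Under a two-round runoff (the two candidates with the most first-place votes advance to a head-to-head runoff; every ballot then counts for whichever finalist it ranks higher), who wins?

Jamal

Round 1 first-place votes: Jamal 21, Vikram 12, Noor 23, Emma 0, Ivy 0, Alice 7. Noor and Jamal advance.
Runoff: Noor is ranked above Jamal on 30 ballots, Jamal above Noor on 33.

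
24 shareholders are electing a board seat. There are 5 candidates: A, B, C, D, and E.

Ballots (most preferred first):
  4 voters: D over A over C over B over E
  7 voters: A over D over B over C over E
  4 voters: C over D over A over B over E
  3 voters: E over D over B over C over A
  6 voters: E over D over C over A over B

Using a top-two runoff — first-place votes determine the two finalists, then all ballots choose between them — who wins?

Round 1 first-place votes: A 7, B 0, C 4, D 4, E 9. E and A advance.
Runoff: E is ranked above A on 9 ballots, A above E on 15.

A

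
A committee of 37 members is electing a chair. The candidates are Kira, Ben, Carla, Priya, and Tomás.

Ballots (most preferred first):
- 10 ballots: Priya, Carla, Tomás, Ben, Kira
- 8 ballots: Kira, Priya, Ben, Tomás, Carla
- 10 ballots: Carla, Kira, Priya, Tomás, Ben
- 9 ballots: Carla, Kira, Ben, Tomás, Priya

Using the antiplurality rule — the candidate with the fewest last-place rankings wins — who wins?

Last-place votes: Kira 10, Ben 10, Carla 8, Priya 9, Tomás 0.

Tomás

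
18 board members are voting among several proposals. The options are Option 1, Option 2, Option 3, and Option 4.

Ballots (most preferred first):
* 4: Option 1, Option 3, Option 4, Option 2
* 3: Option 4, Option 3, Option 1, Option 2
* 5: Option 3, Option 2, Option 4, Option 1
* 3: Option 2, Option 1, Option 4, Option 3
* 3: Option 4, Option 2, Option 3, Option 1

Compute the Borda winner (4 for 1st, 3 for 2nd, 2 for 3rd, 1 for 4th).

Option 1: 4×4 + 3×2 + 5×1 + 3×3 + 3×1 = 39
Option 2: 4×1 + 3×1 + 5×3 + 3×4 + 3×3 = 43
Option 3: 4×3 + 3×3 + 5×4 + 3×1 + 3×2 = 50
Option 4: 4×2 + 3×4 + 5×2 + 3×2 + 3×4 = 48

Option 3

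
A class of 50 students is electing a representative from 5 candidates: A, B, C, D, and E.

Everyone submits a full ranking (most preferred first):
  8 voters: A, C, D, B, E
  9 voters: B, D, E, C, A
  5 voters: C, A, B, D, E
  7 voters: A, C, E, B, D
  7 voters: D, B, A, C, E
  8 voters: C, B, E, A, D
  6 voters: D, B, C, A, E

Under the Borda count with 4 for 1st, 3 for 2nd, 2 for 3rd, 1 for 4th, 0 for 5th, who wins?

C

A: 8×4 + 9×0 + 5×3 + 7×4 + 7×2 + 8×1 + 6×1 = 103
B: 8×1 + 9×4 + 5×2 + 7×1 + 7×3 + 8×3 + 6×3 = 124
C: 8×3 + 9×1 + 5×4 + 7×3 + 7×1 + 8×4 + 6×2 = 125
D: 8×2 + 9×3 + 5×1 + 7×0 + 7×4 + 8×0 + 6×4 = 100
E: 8×0 + 9×2 + 5×0 + 7×2 + 7×0 + 8×2 + 6×0 = 48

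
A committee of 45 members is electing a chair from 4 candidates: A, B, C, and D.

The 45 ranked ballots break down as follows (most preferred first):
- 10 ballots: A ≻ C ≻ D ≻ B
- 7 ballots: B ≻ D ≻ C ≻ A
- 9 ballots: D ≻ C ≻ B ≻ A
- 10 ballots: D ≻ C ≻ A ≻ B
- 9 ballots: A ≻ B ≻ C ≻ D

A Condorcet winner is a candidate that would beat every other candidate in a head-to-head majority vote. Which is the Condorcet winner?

D vs A: 26–19
D vs B: 29–16
D vs C: 26–19
D beats every other candidate.

D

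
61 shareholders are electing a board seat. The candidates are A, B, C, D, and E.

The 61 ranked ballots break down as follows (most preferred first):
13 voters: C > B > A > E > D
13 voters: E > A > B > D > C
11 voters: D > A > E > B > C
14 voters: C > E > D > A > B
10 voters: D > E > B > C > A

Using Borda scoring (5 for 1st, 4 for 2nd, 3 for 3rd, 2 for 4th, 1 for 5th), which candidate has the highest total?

E

A: 13×3 + 13×4 + 11×4 + 14×2 + 10×1 = 173
B: 13×4 + 13×3 + 11×2 + 14×1 + 10×3 = 157
C: 13×5 + 13×1 + 11×1 + 14×5 + 10×2 = 179
D: 13×1 + 13×2 + 11×5 + 14×3 + 10×5 = 186
E: 13×2 + 13×5 + 11×3 + 14×4 + 10×4 = 220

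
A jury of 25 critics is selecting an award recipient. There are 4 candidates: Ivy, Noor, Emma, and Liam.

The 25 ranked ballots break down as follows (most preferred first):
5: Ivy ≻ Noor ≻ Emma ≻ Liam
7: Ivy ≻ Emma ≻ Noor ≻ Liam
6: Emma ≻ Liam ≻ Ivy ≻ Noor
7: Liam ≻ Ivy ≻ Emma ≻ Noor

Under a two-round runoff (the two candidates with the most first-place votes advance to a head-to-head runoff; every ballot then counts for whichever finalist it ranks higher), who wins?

Round 1 first-place votes: Ivy 12, Noor 0, Emma 6, Liam 7. Ivy and Liam advance.
Runoff: Ivy is ranked above Liam on 12 ballots, Liam above Ivy on 13.

Liam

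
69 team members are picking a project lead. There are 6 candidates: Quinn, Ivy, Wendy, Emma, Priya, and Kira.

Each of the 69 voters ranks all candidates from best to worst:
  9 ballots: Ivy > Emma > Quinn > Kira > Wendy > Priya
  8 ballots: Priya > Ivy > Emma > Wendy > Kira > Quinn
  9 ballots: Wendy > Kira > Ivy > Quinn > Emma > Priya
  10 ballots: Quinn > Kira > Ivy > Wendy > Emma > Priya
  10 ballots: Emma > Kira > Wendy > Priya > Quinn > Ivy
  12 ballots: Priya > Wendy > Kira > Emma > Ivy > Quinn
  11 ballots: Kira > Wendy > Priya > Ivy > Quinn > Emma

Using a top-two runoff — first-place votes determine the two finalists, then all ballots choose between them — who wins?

Kira

Round 1 first-place votes: Quinn 10, Ivy 9, Wendy 9, Emma 10, Priya 20, Kira 11. Priya and Kira advance.
Runoff: Priya is ranked above Kira on 20 ballots, Kira above Priya on 49.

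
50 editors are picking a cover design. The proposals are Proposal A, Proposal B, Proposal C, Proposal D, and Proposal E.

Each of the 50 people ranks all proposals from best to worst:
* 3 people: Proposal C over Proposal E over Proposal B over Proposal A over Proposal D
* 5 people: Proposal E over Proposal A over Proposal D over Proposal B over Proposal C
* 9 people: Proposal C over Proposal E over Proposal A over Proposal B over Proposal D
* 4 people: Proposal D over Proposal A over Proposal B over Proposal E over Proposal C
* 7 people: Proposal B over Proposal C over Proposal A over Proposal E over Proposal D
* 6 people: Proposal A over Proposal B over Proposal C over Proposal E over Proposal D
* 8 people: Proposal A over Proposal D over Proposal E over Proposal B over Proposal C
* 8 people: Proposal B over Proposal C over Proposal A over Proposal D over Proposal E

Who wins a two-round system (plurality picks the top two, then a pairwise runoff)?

Proposal A

Round 1 first-place votes: Proposal A 14, Proposal B 15, Proposal C 12, Proposal D 4, Proposal E 5. Proposal B and Proposal A advance.
Runoff: Proposal B is ranked above Proposal A on 18 ballots, Proposal A above Proposal B on 32.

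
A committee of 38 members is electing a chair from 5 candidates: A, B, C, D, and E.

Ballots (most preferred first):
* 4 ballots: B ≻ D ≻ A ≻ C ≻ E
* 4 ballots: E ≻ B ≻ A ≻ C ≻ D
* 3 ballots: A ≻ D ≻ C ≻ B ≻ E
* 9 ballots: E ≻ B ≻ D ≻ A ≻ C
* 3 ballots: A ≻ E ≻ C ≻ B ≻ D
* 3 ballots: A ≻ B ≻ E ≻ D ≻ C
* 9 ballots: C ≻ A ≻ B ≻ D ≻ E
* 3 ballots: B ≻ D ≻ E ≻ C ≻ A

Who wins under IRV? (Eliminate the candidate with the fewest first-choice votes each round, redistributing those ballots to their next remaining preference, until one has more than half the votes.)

A

Round 1: A 9, B 7, C 9, D 0, E 13. D eliminated.
Round 2: A 9, B 7, C 9, E 13. B eliminated.
Round 3: A 13, C 9, E 16. C eliminated.
Round 4: A 22, E 16. A has a majority (≥20).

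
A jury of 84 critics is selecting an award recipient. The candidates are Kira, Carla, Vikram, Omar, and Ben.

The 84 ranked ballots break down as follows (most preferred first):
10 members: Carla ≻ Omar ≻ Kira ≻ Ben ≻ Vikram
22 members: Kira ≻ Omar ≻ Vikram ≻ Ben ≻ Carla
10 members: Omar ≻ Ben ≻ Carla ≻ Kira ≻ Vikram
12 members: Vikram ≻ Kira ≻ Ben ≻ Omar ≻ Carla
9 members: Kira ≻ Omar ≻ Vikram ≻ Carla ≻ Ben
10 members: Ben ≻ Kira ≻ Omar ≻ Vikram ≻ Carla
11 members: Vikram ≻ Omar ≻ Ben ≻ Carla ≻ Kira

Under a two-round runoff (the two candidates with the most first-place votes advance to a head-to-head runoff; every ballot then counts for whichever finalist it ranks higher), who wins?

Kira

Round 1 first-place votes: Kira 31, Carla 10, Vikram 23, Omar 10, Ben 10. Kira and Vikram advance.
Runoff: Kira is ranked above Vikram on 61 ballots, Vikram above Kira on 23.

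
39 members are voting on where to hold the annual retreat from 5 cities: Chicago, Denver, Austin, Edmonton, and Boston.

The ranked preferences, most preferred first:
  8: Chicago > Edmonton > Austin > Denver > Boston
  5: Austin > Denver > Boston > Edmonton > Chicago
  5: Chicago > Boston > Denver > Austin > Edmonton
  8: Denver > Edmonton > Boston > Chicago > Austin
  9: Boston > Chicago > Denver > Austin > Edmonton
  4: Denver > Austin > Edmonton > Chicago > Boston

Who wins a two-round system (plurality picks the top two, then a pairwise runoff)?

Chicago

Round 1 first-place votes: Chicago 13, Denver 12, Austin 5, Edmonton 0, Boston 9. Chicago and Denver advance.
Runoff: Chicago is ranked above Denver on 22 ballots, Denver above Chicago on 17.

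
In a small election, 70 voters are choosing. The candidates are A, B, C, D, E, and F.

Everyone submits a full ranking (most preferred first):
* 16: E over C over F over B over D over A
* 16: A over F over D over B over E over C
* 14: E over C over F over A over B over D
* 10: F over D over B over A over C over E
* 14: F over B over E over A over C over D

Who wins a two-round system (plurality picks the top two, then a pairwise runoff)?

F

Round 1 first-place votes: A 16, B 0, C 0, D 0, E 30, F 24. E and F advance.
Runoff: E is ranked above F on 30 ballots, F above E on 40.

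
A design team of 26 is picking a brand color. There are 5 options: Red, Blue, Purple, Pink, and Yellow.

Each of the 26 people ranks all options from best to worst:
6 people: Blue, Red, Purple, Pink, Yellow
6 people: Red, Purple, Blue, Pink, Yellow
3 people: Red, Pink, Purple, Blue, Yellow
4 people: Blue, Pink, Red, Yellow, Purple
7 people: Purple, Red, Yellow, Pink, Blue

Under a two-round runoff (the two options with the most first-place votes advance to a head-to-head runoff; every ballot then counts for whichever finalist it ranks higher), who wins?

Round 1 first-place votes: Red 9, Blue 10, Purple 7, Pink 0, Yellow 0. Blue and Red advance.
Runoff: Blue is ranked above Red on 10 ballots, Red above Blue on 16.

Red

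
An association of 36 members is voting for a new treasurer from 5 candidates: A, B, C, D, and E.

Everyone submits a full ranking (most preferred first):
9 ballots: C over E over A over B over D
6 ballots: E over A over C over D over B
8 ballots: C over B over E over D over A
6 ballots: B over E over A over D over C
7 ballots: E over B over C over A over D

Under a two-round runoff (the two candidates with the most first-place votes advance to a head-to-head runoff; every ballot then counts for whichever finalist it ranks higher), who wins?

Round 1 first-place votes: A 0, B 6, C 17, D 0, E 13. C and E advance.
Runoff: C is ranked above E on 17 ballots, E above C on 19.

E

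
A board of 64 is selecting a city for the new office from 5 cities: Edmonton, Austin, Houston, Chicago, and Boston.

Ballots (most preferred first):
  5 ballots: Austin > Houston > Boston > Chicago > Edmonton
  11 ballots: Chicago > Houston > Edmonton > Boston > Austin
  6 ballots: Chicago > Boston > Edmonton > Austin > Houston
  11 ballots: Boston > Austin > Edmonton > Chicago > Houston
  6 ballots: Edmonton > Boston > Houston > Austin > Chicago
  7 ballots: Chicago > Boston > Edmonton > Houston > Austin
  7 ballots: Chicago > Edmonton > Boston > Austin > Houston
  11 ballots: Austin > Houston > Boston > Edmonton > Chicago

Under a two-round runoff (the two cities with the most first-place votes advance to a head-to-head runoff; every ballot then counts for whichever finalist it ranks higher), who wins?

Austin

Round 1 first-place votes: Edmonton 6, Austin 16, Houston 0, Chicago 31, Boston 11. Chicago and Austin advance.
Runoff: Chicago is ranked above Austin on 31 ballots, Austin above Chicago on 33.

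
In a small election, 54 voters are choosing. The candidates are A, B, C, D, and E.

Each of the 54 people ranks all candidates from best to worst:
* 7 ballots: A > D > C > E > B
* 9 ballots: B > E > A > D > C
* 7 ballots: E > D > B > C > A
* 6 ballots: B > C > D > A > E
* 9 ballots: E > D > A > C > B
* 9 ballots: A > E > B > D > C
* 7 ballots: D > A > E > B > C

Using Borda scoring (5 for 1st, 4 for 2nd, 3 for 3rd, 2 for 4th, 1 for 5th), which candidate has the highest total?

A: 7×5 + 9×3 + 7×1 + 6×2 + 9×3 + 9×5 + 7×4 = 181
B: 7×1 + 9×5 + 7×3 + 6×5 + 9×1 + 9×3 + 7×2 = 153
C: 7×3 + 9×1 + 7×2 + 6×4 + 9×2 + 9×1 + 7×1 = 102
D: 7×4 + 9×2 + 7×4 + 6×3 + 9×4 + 9×2 + 7×5 = 181
E: 7×2 + 9×4 + 7×5 + 6×1 + 9×5 + 9×4 + 7×3 = 193

E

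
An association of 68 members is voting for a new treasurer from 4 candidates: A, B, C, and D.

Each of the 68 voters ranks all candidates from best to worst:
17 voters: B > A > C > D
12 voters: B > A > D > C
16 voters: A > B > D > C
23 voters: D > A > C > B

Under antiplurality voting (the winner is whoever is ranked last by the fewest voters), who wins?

Last-place votes: A 0, B 23, C 28, D 17.

A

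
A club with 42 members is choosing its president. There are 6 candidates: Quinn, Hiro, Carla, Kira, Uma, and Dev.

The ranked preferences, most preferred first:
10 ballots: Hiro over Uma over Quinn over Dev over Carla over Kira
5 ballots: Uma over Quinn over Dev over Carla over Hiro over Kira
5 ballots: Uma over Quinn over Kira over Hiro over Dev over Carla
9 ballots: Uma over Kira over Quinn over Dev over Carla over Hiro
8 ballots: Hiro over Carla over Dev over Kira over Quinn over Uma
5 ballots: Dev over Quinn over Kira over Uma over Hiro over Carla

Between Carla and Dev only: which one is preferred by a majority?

Carla is ranked above Dev on 8 ballots; Dev above Carla on 34.

Dev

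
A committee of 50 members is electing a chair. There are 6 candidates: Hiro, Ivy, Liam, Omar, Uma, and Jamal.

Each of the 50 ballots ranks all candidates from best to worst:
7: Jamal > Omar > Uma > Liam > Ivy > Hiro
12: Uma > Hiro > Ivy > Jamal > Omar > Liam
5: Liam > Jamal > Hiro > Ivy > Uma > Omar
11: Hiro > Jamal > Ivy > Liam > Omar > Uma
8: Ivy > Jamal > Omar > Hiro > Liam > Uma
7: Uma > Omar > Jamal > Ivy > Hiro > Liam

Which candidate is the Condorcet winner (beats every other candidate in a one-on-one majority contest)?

Jamal vs Hiro: 27–23
Jamal vs Ivy: 30–20
Jamal vs Liam: 45–5
Jamal vs Omar: 43–7
Jamal vs Uma: 31–19
Jamal beats every other candidate.

Jamal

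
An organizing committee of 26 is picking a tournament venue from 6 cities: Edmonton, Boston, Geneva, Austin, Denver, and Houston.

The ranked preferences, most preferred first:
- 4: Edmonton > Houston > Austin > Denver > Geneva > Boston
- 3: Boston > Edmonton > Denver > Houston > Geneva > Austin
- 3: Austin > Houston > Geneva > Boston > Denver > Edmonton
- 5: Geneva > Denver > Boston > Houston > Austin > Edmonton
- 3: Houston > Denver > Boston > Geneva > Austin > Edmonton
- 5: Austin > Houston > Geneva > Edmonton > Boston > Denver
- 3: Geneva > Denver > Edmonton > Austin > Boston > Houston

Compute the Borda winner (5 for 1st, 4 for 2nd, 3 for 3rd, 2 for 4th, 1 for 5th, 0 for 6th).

Edmonton: 4×5 + 3×4 + 3×0 + 5×0 + 3×0 + 5×2 + 3×3 = 51
Boston: 4×0 + 3×5 + 3×2 + 5×3 + 3×3 + 5×1 + 3×1 = 53
Geneva: 4×1 + 3×1 + 3×3 + 5×5 + 3×2 + 5×3 + 3×5 = 77
Austin: 4×3 + 3×0 + 3×5 + 5×1 + 3×1 + 5×5 + 3×2 = 66
Denver: 4×2 + 3×3 + 3×1 + 5×4 + 3×4 + 5×0 + 3×4 = 64
Houston: 4×4 + 3×2 + 3×4 + 5×2 + 3×5 + 5×4 + 3×0 = 79

Houston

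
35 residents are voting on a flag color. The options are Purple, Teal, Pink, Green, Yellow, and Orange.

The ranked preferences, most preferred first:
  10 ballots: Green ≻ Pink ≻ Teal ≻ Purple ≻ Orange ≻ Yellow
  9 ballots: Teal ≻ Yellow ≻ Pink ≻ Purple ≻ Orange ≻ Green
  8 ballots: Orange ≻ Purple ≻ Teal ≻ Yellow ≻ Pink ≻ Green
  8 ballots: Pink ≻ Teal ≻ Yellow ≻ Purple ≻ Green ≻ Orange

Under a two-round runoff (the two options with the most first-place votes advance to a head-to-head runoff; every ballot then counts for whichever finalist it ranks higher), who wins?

Round 1 first-place votes: Purple 0, Teal 9, Pink 8, Green 10, Yellow 0, Orange 8. Green and Teal advance.
Runoff: Green is ranked above Teal on 10 ballots, Teal above Green on 25.

Teal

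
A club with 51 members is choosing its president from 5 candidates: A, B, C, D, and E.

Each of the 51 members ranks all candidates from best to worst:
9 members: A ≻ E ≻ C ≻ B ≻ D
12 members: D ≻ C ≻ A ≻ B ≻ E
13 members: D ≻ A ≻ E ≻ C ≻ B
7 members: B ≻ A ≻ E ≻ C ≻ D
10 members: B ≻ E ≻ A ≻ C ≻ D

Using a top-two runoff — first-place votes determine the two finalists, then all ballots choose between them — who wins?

Round 1 first-place votes: A 9, B 17, C 0, D 25, E 0. D and B advance.
Runoff: D is ranked above B on 25 ballots, B above D on 26.

B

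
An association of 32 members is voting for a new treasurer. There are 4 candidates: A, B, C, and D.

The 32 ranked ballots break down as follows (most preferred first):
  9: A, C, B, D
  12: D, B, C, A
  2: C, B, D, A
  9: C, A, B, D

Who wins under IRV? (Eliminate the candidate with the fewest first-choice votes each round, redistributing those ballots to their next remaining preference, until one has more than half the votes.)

C

Round 1: A 9, B 0, C 11, D 12. B eliminated.
Round 2: A 9, C 11, D 12. A eliminated.
Round 3: C 20, D 12. C has a majority (≥17).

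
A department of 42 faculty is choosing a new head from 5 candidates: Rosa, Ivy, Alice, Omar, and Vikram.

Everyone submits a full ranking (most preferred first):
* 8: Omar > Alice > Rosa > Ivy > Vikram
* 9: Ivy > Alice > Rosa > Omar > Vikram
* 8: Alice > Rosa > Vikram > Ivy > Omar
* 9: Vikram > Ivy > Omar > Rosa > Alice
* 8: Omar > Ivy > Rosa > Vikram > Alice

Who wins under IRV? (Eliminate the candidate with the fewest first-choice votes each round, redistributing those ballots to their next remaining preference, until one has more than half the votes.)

Round 1: Rosa 0, Ivy 9, Alice 8, Omar 16, Vikram 9. Rosa eliminated.
Round 2: Ivy 9, Alice 8, Omar 16, Vikram 9. Alice eliminated.
Round 3: Ivy 9, Omar 16, Vikram 17. Ivy eliminated.
Round 4: Omar 25, Vikram 17. Omar has a majority (≥22).

Omar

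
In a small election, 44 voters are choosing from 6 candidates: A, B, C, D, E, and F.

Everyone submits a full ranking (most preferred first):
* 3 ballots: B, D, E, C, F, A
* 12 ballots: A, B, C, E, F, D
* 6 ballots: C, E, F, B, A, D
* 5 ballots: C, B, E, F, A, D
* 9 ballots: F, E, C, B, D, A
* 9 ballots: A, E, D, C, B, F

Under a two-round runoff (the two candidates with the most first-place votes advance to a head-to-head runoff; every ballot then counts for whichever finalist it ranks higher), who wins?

Round 1 first-place votes: A 21, B 3, C 11, D 0, E 0, F 9. A and C advance.
Runoff: A is ranked above C on 21 ballots, C above A on 23.

C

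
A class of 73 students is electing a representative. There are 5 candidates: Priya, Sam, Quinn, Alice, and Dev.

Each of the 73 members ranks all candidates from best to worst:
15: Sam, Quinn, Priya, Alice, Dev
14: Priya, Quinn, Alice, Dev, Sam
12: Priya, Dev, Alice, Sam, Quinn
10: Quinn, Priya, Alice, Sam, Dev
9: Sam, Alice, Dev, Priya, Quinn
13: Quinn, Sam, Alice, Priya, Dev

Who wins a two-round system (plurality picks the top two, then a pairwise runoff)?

Round 1 first-place votes: Priya 26, Sam 24, Quinn 23, Alice 0, Dev 0. Priya and Sam advance.
Runoff: Priya is ranked above Sam on 36 ballots, Sam above Priya on 37.

Sam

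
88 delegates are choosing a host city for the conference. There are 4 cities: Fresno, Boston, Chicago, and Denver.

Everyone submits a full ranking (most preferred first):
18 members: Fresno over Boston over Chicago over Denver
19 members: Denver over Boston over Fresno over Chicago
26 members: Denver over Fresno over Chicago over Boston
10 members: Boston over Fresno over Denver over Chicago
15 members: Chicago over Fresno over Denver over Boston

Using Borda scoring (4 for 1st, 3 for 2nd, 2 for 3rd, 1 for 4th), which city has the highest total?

Fresno

Fresno: 18×4 + 19×2 + 26×3 + 10×3 + 15×3 = 263
Boston: 18×3 + 19×3 + 26×1 + 10×4 + 15×1 = 192
Chicago: 18×2 + 19×1 + 26×2 + 10×1 + 15×4 = 177
Denver: 18×1 + 19×4 + 26×4 + 10×2 + 15×2 = 248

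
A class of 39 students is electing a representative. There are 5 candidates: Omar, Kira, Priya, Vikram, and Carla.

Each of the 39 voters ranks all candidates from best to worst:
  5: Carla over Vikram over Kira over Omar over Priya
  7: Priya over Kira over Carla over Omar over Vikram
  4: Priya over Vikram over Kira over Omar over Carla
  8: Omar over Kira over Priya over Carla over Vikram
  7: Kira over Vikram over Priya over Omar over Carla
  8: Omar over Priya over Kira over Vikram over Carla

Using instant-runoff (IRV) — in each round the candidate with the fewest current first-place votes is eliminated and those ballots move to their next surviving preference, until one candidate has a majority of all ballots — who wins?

Round 1: Omar 16, Kira 7, Priya 11, Vikram 0, Carla 5. Vikram eliminated.
Round 2: Omar 16, Kira 7, Priya 11, Carla 5. Carla eliminated.
Round 3: Omar 16, Kira 12, Priya 11. Priya eliminated.
Round 4: Omar 16, Kira 23. Kira has a majority (≥20).

Kira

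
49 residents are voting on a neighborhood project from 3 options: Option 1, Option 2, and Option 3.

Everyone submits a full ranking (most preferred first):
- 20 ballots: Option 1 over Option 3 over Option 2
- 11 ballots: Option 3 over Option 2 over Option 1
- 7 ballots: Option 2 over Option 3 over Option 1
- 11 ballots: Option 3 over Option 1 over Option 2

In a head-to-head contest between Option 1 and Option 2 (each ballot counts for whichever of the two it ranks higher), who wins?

Option 1 is ranked above Option 2 on 31 ballots; Option 2 above Option 1 on 18.

Option 1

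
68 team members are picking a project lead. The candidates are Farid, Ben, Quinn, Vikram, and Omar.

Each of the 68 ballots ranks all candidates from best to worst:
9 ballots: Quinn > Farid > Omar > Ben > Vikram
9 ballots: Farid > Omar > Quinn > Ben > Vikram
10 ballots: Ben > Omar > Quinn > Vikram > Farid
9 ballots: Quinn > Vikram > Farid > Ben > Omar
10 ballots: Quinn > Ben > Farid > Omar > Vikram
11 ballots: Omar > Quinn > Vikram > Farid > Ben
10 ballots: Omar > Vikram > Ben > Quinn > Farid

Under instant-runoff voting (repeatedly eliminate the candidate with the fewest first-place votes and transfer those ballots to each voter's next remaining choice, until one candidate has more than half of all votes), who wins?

Omar

Round 1: Farid 9, Ben 10, Quinn 28, Vikram 0, Omar 21. Vikram eliminated.
Round 2: Farid 9, Ben 10, Quinn 28, Omar 21. Farid eliminated.
Round 3: Ben 10, Quinn 28, Omar 30. Ben eliminated.
Round 4: Quinn 28, Omar 40. Omar has a majority (≥35).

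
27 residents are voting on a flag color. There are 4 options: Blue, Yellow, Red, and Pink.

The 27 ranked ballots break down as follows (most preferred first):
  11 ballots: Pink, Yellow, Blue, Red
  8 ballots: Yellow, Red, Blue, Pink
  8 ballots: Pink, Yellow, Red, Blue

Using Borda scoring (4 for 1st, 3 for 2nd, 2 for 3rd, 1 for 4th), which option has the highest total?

Yellow

Blue: 11×2 + 8×2 + 8×1 = 46
Yellow: 11×3 + 8×4 + 8×3 = 89
Red: 11×1 + 8×3 + 8×2 = 51
Pink: 11×4 + 8×1 + 8×4 = 84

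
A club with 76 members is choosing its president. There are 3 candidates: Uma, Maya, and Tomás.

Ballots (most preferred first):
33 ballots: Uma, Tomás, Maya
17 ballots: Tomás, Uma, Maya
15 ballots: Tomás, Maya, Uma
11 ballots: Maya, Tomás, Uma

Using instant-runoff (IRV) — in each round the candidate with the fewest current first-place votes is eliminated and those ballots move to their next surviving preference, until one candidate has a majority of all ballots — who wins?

Tomás

Round 1: Uma 33, Maya 11, Tomás 32. Maya eliminated.
Round 2: Uma 33, Tomás 43. Tomás has a majority (≥39).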